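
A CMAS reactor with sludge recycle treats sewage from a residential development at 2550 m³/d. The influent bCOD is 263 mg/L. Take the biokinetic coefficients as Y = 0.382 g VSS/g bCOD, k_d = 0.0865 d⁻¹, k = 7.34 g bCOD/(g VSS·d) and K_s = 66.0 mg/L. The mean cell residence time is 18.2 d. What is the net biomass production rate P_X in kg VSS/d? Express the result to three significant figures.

P_X ≈ 98.2 kg VSS/d

Effluent substrate depends only on kinetics and SRT: S = K_s(1 + k_d θ_c) / [θ_c(Yk − k_d) − 1] = 66.0 × (1 + 0.0865 × 18.2) / [18.2 × (0.382 × 7.34 − 0.0865) − 1] = 169.9 / 48.46 = 3.506 mg/L.
The observed yield is Y_obs = Y/(1 + k_d·θ_c) = 0.382 / (1 + 0.0865 × 18.2) = 0.382 / 2.574 = 0.1484 g VSS per g bCOD removed.
ΔS = 263 − 3.51 = 259.5 mg/L, so the substrate removal rate is 2550 × 259.5/1000 = 661.7 kg bCOD/d.
Net biomass production P_X = Y_obs × Q·(S₀ − S) = 0.1484 × 661.7 = 98.19 kg VSS/d.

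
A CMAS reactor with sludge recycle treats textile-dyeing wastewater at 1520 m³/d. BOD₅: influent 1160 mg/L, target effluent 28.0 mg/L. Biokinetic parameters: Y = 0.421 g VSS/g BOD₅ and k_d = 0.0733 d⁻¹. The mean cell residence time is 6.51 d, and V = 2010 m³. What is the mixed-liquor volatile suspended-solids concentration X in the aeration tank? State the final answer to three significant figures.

From V·X·(1 + k_d·θ_c) = Y·Q·(S₀ − S)·θ_c: X = 0.421 × 1520 × (1160 − 28.0) × 6.51 / [2010 × (1 + 0.0733 × 6.51)] = 1588 mg/L.

X ≈ 1590 mg/L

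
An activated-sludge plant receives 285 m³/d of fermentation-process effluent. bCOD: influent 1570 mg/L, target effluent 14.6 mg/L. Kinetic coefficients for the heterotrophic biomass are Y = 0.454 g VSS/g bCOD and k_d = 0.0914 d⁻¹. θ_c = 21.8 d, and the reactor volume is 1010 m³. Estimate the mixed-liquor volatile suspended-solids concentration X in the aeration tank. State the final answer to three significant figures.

X ≈ 1450 mg/L

X = Y·Q·ΔS·θ_c / [V·(1 + k_d θ_c)] = 0.454 × 285 × (1570 − 14.6) × 21.8 / [1010 × (1 + 0.0914 × 21.8)] = 1452 mg/L.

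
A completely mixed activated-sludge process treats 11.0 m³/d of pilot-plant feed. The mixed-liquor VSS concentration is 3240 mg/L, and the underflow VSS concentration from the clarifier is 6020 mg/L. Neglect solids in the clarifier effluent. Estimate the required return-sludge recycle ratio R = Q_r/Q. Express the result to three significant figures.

R ≈ 1.17

R = Q_r/Q = X/(X_r − X) = 3240 / (6020 − 3240) = 1.165.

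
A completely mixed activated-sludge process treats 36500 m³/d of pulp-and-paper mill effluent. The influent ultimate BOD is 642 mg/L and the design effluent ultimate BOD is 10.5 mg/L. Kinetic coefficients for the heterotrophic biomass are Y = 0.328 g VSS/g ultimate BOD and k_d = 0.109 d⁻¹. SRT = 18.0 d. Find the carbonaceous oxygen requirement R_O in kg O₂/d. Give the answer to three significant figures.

R_O ≈ 19400 kg O₂/d

The observed yield is Y_obs = Y/(1 + k_d·θ_c) = 0.328 / (1 + 0.109 × 18.0) = 0.328 / 2.962 = 0.1107 g VSS per g ultimate BOD removed.
Substrate removed = Q·(S₀ − S) = 36500 m³/d × (642 − 10.5) g/m³ = 2.3×10^7 g/d = 23050 kg/d.
P_X = Y_obs·Q·(S₀ − S) = 0.1107 × 23050 = 2552 kg VSS/d.
R_O = Q·ΔS − 1.42 P_X = 23050 − 3624 = 19425 kg O₂/d.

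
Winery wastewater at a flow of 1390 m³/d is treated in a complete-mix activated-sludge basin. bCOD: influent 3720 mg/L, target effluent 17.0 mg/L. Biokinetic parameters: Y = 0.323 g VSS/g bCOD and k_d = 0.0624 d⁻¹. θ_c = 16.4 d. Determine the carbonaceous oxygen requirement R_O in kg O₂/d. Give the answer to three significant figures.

R_O ≈ 3980 kg O₂/d

Correct the yield for decay: Y_obs = Y/(1 + k_d θ_c) = 0.323 / (1 + 0.0624 × 16.4) = 0.323 / 2.023 = 0.1596.
Q·(S₀ − S) = 1390 × (3720 − 17.0) × 10⁻³ = 5147 kg/d removed.
P_X = Y_obs·Q·(S₀ − S) = 0.1596 × 5147 = 821.7 kg VSS/d.
Carbonaceous O₂ demand = substrate oxidised − cell-mass equivalent = 5147 − 1.42 × 821.7 = 3980 kg O₂/d.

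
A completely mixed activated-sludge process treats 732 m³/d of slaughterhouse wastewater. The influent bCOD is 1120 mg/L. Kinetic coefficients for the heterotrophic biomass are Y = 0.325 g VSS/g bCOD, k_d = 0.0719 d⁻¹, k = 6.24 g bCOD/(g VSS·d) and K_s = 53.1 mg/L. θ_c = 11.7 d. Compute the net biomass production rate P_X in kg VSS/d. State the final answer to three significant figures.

Effluent substrate depends only on kinetics and SRT: S = K_s(1 + k_d θ_c) / [θ_c(Yk − k_d) − 1] = 53.1 × (1 + 0.0719 × 11.7) / [11.7 × (0.325 × 6.24 − 0.0719) − 1] = 97.77 / 21.89 = 4.467 mg/L.
Observed yield with endogenous decay: Y_obs = Y / (1 + k_d·θ_c) = 0.325 / (1 + 0.0719 × 11.7) = 0.325 / 1.841 = 0.1765 g VSS/g bCOD.
Substrate removed = Q·(S₀ − S) = 732 m³/d × (1120 − 4.47) g/m³ = 8.17×10^5 g/d = 816.6 kg/d.
Net biomass production P_X = Y_obs × Q·(S₀ − S) = 0.1765 × 816.6 = 144.1 kg VSS/d.

P_X ≈ 144 kg VSS/d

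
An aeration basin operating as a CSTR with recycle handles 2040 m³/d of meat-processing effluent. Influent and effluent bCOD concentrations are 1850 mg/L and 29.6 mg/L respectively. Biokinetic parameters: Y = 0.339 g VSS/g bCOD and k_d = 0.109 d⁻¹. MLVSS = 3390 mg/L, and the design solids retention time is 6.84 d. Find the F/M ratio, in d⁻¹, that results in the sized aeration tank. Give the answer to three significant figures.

Rearranging the biomass balance for a CMAS with decay, V = Y·Q·ΔS·θ_c / [X·(1+k_d θ_c)] = 0.339 × 2040 × (1850 − 29.6) × 6.84 / [3390 × (1 + 0.109 × 6.84)] = 8.61×10^6 / 5917 = 1455 m³.
Food-to-microorganism ratio F/M = Q S₀ / (V X) = 2040 × 1850 / (1455 × 3390) = 0.7650 d⁻¹.

F/M ≈ 0.765 d⁻¹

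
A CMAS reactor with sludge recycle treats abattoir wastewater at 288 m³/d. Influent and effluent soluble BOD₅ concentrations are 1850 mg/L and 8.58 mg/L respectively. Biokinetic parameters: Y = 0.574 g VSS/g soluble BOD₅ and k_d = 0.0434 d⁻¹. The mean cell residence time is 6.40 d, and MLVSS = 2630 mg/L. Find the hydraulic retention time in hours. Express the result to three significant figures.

τ ≈ 48.3 h

Rearranging the biomass balance for a CMAS with decay, V = Y·Q·ΔS·θ_c / [X·(1+k_d θ_c)] = 0.574 × 288 × (1850 − 8.58) × 6.40 / [2630 × (1 + 0.0434 × 6.40)] = 1.95×10^6 / 3361 = 579.7 m³.
HRT = V/Q = 579.7 m³ / 288 m³·d⁻¹ = 2.013 d × 24 = 48.31 h.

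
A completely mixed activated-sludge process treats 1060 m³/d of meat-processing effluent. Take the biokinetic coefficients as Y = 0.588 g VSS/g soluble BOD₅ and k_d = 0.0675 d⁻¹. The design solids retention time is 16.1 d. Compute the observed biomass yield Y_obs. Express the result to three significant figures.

Correct the yield for decay: Y_obs = Y/(1 + k_d θ_c) = 0.588 / (1 + 0.0675 × 16.1) = 0.588 / 2.087 = 0.2818.

Y_obs ≈ 0.282 g VSS/g soluble BOD₅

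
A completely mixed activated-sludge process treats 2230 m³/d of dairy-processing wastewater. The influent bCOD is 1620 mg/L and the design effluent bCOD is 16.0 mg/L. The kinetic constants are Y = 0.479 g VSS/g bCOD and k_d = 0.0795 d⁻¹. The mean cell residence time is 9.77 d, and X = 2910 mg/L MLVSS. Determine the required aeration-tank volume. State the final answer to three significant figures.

Rearranging the biomass balance for a CMAS with decay, V = Y·Q·ΔS·θ_c / [X·(1+k_d θ_c)] = 0.479 × 2230 × (1620 − 16.0) × 9.77 / [2910 × (1 + 0.0795 × 9.77)] = 1.67×10^7 / 5170 = 3238 m³.

V ≈ 3240 m³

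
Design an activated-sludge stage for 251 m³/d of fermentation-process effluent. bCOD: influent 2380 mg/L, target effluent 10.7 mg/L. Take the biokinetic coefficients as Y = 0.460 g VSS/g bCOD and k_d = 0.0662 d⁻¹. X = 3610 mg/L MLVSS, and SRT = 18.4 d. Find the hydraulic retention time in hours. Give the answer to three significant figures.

From the SRT design equation V = Y Q (S₀−S) θ_c / [X (1 + k_d θ_c)] = 0.460 × 251 × (2380 − 10.7) × 18.4 / [3610 × (1 + 0.0662 × 18.4)] = 5.03×10^6 / 8007 = 628.6 m³.
τ = V/Q = 628.6/251 = 2.504 d, or 60.11 h.

τ ≈ 60.1 h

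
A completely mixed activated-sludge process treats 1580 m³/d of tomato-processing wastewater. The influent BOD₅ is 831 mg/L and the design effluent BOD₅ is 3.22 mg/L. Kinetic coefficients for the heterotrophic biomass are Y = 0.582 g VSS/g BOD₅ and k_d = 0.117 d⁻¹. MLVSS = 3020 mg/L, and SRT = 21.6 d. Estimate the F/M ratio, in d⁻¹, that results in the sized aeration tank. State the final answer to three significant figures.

Steady-state biomass mass balance: V·X·(1 + k_d·θ_c) = Y·Q·(S₀ − S)·θ_c, so V = 0.582 × 1580 × (831 − 3.22) × 21.6 / [3020 × (1 + 0.117 × 21.6)] = 1.64×10^7 / 10652 = 1544 m³.
Food-to-microorganism ratio F/M = Q S₀ / (V X) = 1580 × 831 / (1544 × 3020) = 0.2817 d⁻¹.

F/M ≈ 0.282 d⁻¹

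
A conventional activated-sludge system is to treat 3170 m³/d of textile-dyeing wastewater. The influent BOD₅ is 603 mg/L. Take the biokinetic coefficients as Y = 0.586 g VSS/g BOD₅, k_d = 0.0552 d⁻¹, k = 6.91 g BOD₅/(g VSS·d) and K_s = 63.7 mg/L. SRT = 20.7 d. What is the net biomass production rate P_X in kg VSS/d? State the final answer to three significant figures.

For a completely mixed reactor with recycle the Lawrence–McCarty relation gives S = K_s·(1 + k_d·θ_c) / [θ_c·(Y·k − k_d) − 1] = 63.7 × (1 + 0.0552 × 20.7) / [20.7 × (0.586 × 6.91 − 0.0552) − 1] = 136.5 / 81.68 = 1.671 mg/L.
Observed yield with endogenous decay: Y_obs = Y / (1 + k_d·θ_c) = 0.586 / (1 + 0.0552 × 20.7) = 0.586 / 2.143 = 0.2735 g VSS/g BOD₅.
Q·(S₀ − S) = 3170 × (603 − 1.67) × 10⁻³ = 1906 kg/d removed.
P_X = Y_obs · Q(S₀ − S) = 0.2735 × 1906 = 521.3 kg VSS/d.

P_X ≈ 521 kg VSS/d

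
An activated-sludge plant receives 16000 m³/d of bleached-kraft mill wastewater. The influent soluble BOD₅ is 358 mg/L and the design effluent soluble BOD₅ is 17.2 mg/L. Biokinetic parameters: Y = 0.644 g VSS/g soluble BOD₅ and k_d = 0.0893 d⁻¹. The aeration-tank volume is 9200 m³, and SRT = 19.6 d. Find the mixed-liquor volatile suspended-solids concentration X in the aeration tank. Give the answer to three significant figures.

X = Y·Q·ΔS·θ_c / [V·(1 + k_d θ_c)] = 0.644 × 16000 × (358 − 17.2) × 19.6 / [9200 × (1 + 0.0893 × 19.6)] = 2720 mg/L.

X ≈ 2720 mg/L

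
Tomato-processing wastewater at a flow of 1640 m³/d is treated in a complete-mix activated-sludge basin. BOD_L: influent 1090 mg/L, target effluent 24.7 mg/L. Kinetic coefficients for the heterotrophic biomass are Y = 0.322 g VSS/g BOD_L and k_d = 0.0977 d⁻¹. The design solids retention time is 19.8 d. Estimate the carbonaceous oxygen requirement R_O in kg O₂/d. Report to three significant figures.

Correct the yield for decay: Y_obs = Y/(1 + k_d θ_c) = 0.322 / (1 + 0.0977 × 19.8) = 0.322 / 2.934 = 0.1097.
Mass of BOD_L removed per day: Q(S₀ − S) = 1640 × 1065 g/m³ = 1747 kg/d.
Net sludge production P_X = 0.1097 × 1747 = 191.7 kg VSS/d.
Carbonaceous O₂ demand = substrate oxidised − cell-mass equivalent = 1747 − 1.42 × 191.7 = 1475 kg O₂/d.

R_O ≈ 1470 kg O₂/d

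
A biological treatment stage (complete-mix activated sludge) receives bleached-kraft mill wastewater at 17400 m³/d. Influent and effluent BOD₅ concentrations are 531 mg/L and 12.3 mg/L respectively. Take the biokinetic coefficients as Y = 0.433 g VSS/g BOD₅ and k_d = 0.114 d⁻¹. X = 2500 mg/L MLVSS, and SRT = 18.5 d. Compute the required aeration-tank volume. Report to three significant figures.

V ≈ 9300 m³

Steady-state biomass mass balance: V·X·(1 + k_d·θ_c) = Y·Q·(S₀ − S)·θ_c, so V = 0.433 × 17400 × (531 − 12.3) × 18.5 / [2500 × (1 + 0.114 × 18.5)] = 7.23×10^7 / 7772 = 9302 m³.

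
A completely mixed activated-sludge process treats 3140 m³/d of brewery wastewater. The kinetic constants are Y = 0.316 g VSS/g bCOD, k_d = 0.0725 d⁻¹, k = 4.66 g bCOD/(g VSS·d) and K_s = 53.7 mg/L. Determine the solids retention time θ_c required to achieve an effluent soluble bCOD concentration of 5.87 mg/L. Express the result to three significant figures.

θ_c ≈ 13.8 d

At the target effluent, Y k S/(K_s+S) = 0.316×4.66×5.87/59.57 = 0.1451 d⁻¹.
θ_c = 1/(μ − k_d) = 1/(0.1451 − 0.0725) = 1/0.07261 = 13.77 d.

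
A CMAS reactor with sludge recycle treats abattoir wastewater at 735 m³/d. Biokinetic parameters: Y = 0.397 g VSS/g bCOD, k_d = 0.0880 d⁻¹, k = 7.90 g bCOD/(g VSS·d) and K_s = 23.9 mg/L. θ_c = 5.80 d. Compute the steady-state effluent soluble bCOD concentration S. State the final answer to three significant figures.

Effluent substrate depends only on kinetics and SRT: S = K_s(1 + k_d θ_c) / [θ_c(Yk − k_d) − 1] = 23.9 × (1 + 0.0880 × 5.80) / [5.80 × (0.397 × 7.90 − 0.0880) − 1] = 36.10 / 16.68 = 2.164 mg/L.

S ≈ 2.16 mg/L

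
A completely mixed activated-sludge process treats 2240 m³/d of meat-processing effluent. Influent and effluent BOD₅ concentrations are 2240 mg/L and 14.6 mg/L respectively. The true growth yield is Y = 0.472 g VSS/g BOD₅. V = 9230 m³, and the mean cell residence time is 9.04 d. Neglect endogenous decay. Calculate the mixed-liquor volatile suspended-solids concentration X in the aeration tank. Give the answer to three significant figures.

X ≈ 2300 mg/L

X = Y·Q·ΔS·θ_c / V = 0.472 × 2240 × (2240 − 14.6) × 9.04 / 9230 = 2304 mg/L.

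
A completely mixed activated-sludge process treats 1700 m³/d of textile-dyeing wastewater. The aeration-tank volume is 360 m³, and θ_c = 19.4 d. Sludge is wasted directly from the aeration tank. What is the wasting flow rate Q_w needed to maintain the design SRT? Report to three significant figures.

Wasting from the aeration tank: Q_w = V / θ_c = 360.0 / 19.4 = 18.56 m³/d.

Q_w ≈ 18.6 m³/d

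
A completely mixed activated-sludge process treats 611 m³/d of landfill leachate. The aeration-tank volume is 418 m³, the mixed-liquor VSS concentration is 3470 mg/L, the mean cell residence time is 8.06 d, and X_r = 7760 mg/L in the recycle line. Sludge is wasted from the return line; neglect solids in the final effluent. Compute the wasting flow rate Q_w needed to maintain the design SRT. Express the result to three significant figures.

θ_c = V·X/(Q_w·X_r) when wasting from the recycle, so Q_w = V·X/(θ_c·X_r) = 418.0 × 3470 / (8.06 × 7760) = 23.19 m³/d.

Q_w ≈ 23.2 m³/d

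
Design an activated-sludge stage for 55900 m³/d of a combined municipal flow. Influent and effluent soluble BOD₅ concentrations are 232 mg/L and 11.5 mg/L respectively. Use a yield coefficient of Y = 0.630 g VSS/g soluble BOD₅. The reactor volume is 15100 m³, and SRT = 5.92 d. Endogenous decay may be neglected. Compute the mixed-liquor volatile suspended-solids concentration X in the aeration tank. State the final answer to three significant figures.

Without decay, X = Y Q (S₀−S) θ_c / V = 0.630 × 55900 × (232 − 11.5) × 5.92 / 15100 = 3044 mg/L.

X ≈ 3040 mg/L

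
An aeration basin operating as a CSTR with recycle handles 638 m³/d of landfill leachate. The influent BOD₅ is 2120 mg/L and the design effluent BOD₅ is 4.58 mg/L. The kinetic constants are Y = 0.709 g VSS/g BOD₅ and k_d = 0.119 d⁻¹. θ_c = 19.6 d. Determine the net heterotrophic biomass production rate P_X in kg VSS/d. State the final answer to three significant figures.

The observed yield is Y_obs = Y/(1 + k_d·θ_c) = 0.709 / (1 + 0.119 × 19.6) = 0.709 / 3.332 = 0.2128 g VSS per g BOD₅ removed.
Mass of BOD₅ removed per day: Q(S₀ − S) = 638 × 2115 g/m³ = 1350 kg/d.
Biomass produced: P_X = Y_obs·Q·ΔS = 0.2128 × 1350 ≈ 287.1 kg VSS/d.

P_X ≈ 287 kg VSS/d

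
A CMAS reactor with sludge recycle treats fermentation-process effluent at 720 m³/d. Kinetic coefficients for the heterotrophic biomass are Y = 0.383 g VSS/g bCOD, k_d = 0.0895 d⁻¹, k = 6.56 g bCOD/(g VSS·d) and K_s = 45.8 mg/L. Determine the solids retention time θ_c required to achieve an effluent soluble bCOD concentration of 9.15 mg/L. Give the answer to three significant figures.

θ_c ≈ 3.04 d

At the target effluent, Y k S/(K_s+S) = 0.383×6.56×9.15/54.95 = 0.4184 d⁻¹.
Then 1/θ_c = μ − k_d = 0.4184 − 0.0895 = 0.3289 d⁻¹, giving θ_c = 3.041 d.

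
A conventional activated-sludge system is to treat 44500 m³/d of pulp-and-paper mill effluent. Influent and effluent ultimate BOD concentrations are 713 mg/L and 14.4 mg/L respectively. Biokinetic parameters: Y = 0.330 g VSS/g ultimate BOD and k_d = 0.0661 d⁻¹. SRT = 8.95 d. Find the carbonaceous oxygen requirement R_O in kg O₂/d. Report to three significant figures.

R_O ≈ 21900 kg O₂/d

The observed yield is Y_obs = Y/(1 + k_d·θ_c) = 0.330 / (1 + 0.0661 × 8.95) = 0.330 / 1.592 = 0.2073 g VSS per g ultimate BOD removed.
ΔS = 713 − 14.4 = 698.6 mg/L, so the substrate removal rate is 44500 × 698.6/1000 = 31088 kg ultimate BOD/d.
Net sludge production P_X = 0.2073 × 31088 = 6446 kg VSS/d.
Carbonaceous O₂ demand = substrate oxidised − cell-mass equivalent = 31088 − 1.42 × 6446 = 21935 kg O₂/d.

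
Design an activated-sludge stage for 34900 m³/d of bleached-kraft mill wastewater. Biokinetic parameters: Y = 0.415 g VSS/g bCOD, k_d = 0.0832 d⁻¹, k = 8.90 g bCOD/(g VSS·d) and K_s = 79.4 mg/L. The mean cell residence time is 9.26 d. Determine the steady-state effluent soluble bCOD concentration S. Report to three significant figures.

S ≈ 4.33 mg/L

Effluent substrate depends only on kinetics and SRT: S = K_s(1 + k_d θ_c) / [θ_c(Yk − k_d) − 1] = 79.4 × (1 + 0.0832 × 9.26) / [9.26 × (0.415 × 8.90 − 0.0832) − 1] = 140.6 / 32.43 = 4.334 mg/L.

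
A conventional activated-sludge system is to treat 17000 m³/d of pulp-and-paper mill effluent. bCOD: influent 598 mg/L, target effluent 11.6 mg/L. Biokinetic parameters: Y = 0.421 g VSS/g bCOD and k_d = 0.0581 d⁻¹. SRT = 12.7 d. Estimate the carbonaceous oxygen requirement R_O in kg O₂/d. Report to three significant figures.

Observed yield with endogenous decay: Y_obs = Y / (1 + k_d·θ_c) = 0.421 / (1 + 0.0581 × 12.7) = 0.421 / 1.738 = 0.2423 g VSS/g bCOD.
ΔS = 598 − 11.6 = 586.4 mg/L, so the substrate removal rate is 17000 × 586.4/1000 = 9969 kg bCOD/d.
P_X = Y_obs·Q·(S₀ − S) = 0.2423 × 9969 = 2415 kg VSS/d.
R_O = Q·ΔS − 1.42 P_X = 9969 − 3429 = 6540 kg O₂/d.

R_O ≈ 6540 kg O₂/d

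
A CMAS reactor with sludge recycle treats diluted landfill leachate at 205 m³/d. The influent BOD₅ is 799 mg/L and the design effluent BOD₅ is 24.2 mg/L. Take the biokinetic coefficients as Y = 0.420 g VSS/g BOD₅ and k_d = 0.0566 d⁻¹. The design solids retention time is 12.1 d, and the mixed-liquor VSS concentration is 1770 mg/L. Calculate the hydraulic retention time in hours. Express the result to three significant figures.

τ ≈ 31.7 h

Rearranging the biomass balance for a CMAS with decay, V = Y·Q·ΔS·θ_c / [X·(1+k_d θ_c)] = 0.420 × 205 × (799 − 24.2) × 12.1 / [1770 × (1 + 0.0566 × 12.1)] = 8.07×10^5 / 2982 = 270.7 m³.
Hydraulic retention time τ = V/Q = 270.7 / 205 = 1.320 d = 31.69 h.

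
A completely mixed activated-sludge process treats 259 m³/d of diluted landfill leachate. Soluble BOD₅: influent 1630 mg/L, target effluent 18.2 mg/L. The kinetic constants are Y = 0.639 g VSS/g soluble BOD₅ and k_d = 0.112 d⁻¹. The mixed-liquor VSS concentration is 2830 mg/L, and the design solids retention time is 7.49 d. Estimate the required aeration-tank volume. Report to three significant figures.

From the SRT design equation V = Y Q (S₀−S) θ_c / [X (1 + k_d θ_c)] = 0.639 × 259 × (1630 − 18.2) × 7.49 / [2830 × (1 + 0.112 × 7.49)] = 2×10^6 / 5204 = 383.9 m³.

V ≈ 384 m³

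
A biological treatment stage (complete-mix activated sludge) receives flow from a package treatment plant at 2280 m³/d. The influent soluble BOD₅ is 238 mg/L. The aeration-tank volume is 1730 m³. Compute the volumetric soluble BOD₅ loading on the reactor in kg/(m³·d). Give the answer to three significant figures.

L_v = Q S₀ / V = 2280 × 238 × 10⁻³ / 1730 = 0.3137 kg/(m³·d).

L_v ≈ 0.314 kg soluble BOD₅/(m³·d)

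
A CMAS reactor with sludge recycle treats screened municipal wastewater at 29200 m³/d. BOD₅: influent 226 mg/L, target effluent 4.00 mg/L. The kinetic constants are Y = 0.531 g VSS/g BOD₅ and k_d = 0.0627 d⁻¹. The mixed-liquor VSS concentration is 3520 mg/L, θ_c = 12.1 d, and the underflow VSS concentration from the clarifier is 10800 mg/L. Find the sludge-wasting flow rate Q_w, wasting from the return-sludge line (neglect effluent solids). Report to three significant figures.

Steady-state biomass mass balance: V·X·(1 + k_d·θ_c) = Y·Q·(S₀ − S)·θ_c, so V = 0.531 × 29200 × (226 − 4.00) × 12.1 / [3520 × (1 + 0.0627 × 12.1)] = 4.17×10^7 / 6191 = 6728 m³.
Q_w = (V·X)/(θ_c X_r) = 6728 × 3520 / (12.1 × 10800) = 181.2 m³/d.

Q_w ≈ 181 m³/d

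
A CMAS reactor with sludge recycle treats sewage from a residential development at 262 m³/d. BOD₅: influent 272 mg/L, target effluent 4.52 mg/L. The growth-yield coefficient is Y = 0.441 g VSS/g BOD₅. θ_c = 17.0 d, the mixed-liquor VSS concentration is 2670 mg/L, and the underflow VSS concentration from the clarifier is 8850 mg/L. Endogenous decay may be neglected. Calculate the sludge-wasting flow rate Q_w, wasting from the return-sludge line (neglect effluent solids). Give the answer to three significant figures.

Q_w ≈ 3.49 m³/d

V·X = Y·Q·ΔS·θ_c gives V = 0.441 × 262 × (272 − 4.52) × 17.0 / 2670 = 196.8 m³.
Wasting from the return line (neglecting effluent solids): Q_w = V·X / (θ_c·X_r) = 196.8 × 2670 / (17.0 × 8850) = 3.492 m³/d.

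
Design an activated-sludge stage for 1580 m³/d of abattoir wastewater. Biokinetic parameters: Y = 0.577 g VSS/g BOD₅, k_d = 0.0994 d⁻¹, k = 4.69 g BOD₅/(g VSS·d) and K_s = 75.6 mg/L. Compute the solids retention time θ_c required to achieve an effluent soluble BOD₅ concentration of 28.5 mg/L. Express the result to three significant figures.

Specific growth rate at S = 28.5 mg/L: μ = YkS/(K_s+S) = 0.577·4.69·28.5/(75.6+28.5) = 0.7409 d⁻¹.
Then 1/θ_c = μ − k_d = 0.7409 − 0.0994 = 0.6415 d⁻¹, giving θ_c = 1.559 d.

θ_c ≈ 1.56 d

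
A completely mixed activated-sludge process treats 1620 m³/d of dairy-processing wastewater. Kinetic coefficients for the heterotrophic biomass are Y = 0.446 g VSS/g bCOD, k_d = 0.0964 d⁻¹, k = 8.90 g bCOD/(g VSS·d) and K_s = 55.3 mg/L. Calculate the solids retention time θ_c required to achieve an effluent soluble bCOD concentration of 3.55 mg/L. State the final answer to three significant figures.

At the target effluent, Y k S/(K_s+S) = 0.446×8.90×3.55/58.85 = 0.2394 d⁻¹.
1/θ_c = 0.2394 − 0.0964 = 0.1430 d⁻¹, so θ_c = 6.991 d.

θ_c ≈ 6.99 d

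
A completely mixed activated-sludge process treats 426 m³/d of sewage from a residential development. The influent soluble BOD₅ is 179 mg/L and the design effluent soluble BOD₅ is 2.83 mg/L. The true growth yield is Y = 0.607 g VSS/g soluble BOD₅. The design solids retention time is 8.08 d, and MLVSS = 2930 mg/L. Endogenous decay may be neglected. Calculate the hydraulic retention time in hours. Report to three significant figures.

V·X = Y·Q·ΔS·θ_c gives V = 0.607 × 426 × (179 − 2.83) × 8.08 / 2930 = 125.6 m³.
τ = V/Q = 125.6/426 = 0.2949 d, or 7.077 h.

τ ≈ 7.08 h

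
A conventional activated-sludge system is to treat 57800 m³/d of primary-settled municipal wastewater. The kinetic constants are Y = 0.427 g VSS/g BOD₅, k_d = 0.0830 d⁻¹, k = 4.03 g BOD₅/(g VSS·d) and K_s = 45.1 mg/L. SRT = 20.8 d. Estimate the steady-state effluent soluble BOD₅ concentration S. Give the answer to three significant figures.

S ≈ 3.72 mg/L

From the Monod/SRT balance for a CMAS, S = K_s·(1+k_d θ_c)/[θ_c·(Y k − k_d) − 1] = 45.1 × (1 + 0.0830 × 20.8) / [20.8 × (0.427 × 4.03 − 0.0830) − 1] = 123.0 / 33.07 = 3.719 mg/L.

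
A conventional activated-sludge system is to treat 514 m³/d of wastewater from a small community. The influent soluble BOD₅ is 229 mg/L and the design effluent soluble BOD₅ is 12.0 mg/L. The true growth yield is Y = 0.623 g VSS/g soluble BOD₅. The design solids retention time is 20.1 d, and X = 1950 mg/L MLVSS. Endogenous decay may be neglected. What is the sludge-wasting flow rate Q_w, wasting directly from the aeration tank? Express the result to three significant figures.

Q_w ≈ 35.6 m³/d

Biomass mass balance (decay neglected): V·X = Y·Q·(S₀ − S)·θ_c, so V = 0.623 × 514 × (229 − 12.0) × 20.1 / 1950 = 716.3 m³.
Wasting from the aeration tank: Q_w = V / θ_c = 716.3 / 20.1 = 35.63 m³/d.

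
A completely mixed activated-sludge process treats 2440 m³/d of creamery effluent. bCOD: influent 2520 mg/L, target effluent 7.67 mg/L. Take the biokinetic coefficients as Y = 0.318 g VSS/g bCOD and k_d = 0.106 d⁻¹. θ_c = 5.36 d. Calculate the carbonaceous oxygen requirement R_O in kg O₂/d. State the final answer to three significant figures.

R_O ≈ 4360 kg O₂/d

Observed yield with endogenous decay: Y_obs = Y / (1 + k_d·θ_c) = 0.318 / (1 + 0.106 × 5.36) = 0.318 / 1.568 = 0.2028 g VSS/g bCOD.
ΔS = 2520 − 7.67 = 2512 mg/L, so the substrate removal rate is 2440 × 2512/1000 = 6130 kg bCOD/d.
Net sludge production P_X = 0.2028 × 6130 = 1243 kg VSS/d.
R_O = Q·ΔS − 1.42 P_X = 6130 − 1765 = 4365 kg O₂/d.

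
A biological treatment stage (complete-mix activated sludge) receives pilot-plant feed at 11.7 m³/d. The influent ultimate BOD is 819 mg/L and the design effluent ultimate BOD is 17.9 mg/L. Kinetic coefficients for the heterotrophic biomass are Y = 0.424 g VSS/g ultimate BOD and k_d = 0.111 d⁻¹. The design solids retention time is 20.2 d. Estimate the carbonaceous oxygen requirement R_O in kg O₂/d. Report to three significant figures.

Y_obs = Y / (1 + k_d θ_c) = 0.424 / (1 + 0.111 × 20.2) = 0.424 / 3.242 = 0.1308.
ΔS = 819 − 17.9 = 801.1 mg/L, so the substrate removal rate is 11.7 × 801.1/1000 = 9.373 kg ultimate BOD/d.
Biomass synthesised: P_X = Y_obs × 9.373 = 1.226 kg VSS/d.
Carbonaceous O₂ demand = substrate oxidised − cell-mass equivalent = 9.373 − 1.42 × 1.226 = 7.632 kg O₂/d.

R_O ≈ 7.63 kg O₂/d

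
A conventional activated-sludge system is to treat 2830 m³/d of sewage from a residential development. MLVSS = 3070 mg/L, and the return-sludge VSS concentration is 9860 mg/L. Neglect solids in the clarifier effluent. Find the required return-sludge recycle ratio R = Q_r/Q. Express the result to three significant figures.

R ≈ 0.452

Mass balance around the secondary clarifier (neglecting effluent solids): R = X / (X_r − X) = 3070 / (9860 − 3070) = 0.4521.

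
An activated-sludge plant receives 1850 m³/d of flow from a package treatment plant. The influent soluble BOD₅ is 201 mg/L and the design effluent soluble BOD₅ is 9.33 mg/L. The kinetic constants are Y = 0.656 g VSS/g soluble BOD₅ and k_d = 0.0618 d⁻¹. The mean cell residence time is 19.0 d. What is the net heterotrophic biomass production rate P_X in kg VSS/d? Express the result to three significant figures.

Correct the yield for decay: Y_obs = Y/(1 + k_d θ_c) = 0.656 / (1 + 0.0618 × 19.0) = 0.656 / 2.174 = 0.3017.
ΔS = 201 − 9.33 = 191.7 mg/L, so the substrate removal rate is 1850 × 191.7/1000 = 354.6 kg soluble BOD₅/d.
So the net sludge growth is P_X = 0.3017 × 354.6 = 107.0 kg VSS/d.

P_X ≈ 107 kg VSS/d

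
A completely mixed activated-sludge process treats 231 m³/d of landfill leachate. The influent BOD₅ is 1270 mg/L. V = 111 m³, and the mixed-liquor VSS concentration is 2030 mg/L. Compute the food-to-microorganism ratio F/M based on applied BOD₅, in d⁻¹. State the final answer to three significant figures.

F/M ≈ 1.30 d⁻¹

F/M = applied load / biomass = Q·S₀/(V·X) = 231 × 1270 / (111.0 × 2030) = 1.302 d⁻¹.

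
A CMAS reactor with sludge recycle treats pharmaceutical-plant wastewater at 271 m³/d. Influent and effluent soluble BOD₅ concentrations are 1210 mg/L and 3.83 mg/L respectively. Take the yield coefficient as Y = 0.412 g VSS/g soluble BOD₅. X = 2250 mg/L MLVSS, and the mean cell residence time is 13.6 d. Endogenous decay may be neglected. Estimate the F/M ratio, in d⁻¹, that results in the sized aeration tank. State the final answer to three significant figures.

V·X = Y·Q·ΔS·θ_c gives V = 0.412 × 271 × (1210 − 3.83) × 13.6 / 2250 = 814.0 m³.
F/M = applied load / biomass = Q·S₀/(V·X) = 271 × 1210 / (814.0 × 2250) = 0.1790 d⁻¹.

F/M ≈ 0.179 d⁻¹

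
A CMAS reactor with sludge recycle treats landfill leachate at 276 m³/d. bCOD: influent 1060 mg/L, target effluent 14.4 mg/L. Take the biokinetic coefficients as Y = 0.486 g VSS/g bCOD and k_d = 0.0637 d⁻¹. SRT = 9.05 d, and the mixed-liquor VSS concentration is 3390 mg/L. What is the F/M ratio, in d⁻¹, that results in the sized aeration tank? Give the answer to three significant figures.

Rearranging the biomass balance for a CMAS with decay, V = Y·Q·ΔS·θ_c / [X·(1+k_d θ_c)] = 0.486 × 276 × (1060 − 14.4) × 9.05 / [3390 × (1 + 0.0637 × 9.05)] = 1.27×10^6 / 5344 = 237.5 m³.
Food-to-microorganism ratio F/M = Q S₀ / (V X) = 276 × 1060 / (237.5 × 3390) = 0.3634 d⁻¹.

F/M ≈ 0.363 d⁻¹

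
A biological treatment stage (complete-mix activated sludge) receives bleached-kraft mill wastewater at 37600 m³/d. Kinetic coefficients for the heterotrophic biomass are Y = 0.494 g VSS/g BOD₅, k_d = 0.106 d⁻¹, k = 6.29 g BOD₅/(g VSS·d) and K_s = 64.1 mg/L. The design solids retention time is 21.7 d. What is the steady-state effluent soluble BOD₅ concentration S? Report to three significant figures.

From the Monod/SRT balance for a CMAS, S = K_s·(1+k_d θ_c)/[θ_c·(Y k − k_d) − 1] = 64.1 × (1 + 0.106 × 21.7) / [21.7 × (0.494 × 6.29 − 0.106) − 1] = 211.5 / 64.13 = 3.299 mg/L.

S ≈ 3.30 mg/L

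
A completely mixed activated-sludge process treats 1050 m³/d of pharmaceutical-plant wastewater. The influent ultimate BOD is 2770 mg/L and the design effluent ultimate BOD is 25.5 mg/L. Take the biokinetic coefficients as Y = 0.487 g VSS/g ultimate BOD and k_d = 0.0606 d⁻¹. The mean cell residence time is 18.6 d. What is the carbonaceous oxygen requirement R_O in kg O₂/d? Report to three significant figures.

Y_obs = Y / (1 + k_d θ_c) = 0.487 / (1 + 0.0606 × 18.6) = 0.487 / 2.127 = 0.2289.
Q·(S₀ − S) = 1050 × (2770 − 25.5) × 10⁻³ = 2882 kg/d removed.
Net sludge production P_X = 0.2289 × 2882 = 659.8 kg VSS/d.
Carbonaceous O₂ demand = substrate oxidised − cell-mass equivalent = 2882 − 1.42 × 659.8 = 1945 kg O₂/d.

R_O ≈ 1940 kg O₂/d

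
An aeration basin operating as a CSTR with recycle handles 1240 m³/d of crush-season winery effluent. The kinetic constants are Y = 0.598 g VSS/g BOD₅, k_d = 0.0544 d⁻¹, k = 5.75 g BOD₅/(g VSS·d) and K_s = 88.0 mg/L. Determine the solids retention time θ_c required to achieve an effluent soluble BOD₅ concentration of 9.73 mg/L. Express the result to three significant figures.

From 1/θ_c = Y·k·S/(K_s + S) − k_d: Y·k·S/(K_s+S) = 0.598 × 5.75 × 9.73 / (88.0 + 9.73) = 0.3423 d⁻¹.
1/θ_c = 0.3423 − 0.0544 = 0.2879 d⁻¹, so θ_c = 3.473 d.

θ_c ≈ 3.47 d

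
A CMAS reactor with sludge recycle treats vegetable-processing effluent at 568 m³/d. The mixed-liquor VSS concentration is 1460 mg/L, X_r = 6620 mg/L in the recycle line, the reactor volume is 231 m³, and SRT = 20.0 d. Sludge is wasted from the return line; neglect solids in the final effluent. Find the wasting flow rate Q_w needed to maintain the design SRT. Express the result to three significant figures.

θ_c = V·X/(Q_w·X_r) when wasting from the recycle, so Q_w = V·X/(θ_c·X_r) = 231.0 × 1460 / (20.0 × 6620) = 2.547 m³/d.

Q_w ≈ 2.55 m³/d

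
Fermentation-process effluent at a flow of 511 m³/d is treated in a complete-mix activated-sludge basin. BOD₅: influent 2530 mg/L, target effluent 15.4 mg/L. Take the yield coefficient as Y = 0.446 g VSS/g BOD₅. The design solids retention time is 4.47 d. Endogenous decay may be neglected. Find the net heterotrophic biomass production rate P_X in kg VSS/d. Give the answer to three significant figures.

No decay correction is needed, so Y_obs = Y = 0.446.
ΔS = 2530 − 15.4 = 2515 mg/L, so the substrate removal rate is 511 × 2515/1000 = 1285 kg BOD₅/d.
Biomass produced: P_X = Y_obs·Q·ΔS = 0.4460 × 1285 ≈ 573.1 kg VSS/d.

P_X ≈ 573 kg VSS/d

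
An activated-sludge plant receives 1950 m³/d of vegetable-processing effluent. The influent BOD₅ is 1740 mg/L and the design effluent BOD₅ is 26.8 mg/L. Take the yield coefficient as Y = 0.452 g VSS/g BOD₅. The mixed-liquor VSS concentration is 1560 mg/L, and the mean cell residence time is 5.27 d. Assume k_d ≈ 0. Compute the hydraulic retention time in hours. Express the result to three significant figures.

Biomass mass balance (decay neglected): V·X = Y·Q·(S₀ − S)·θ_c, so V = 0.452 × 1950 × (1740 − 26.8) × 5.27 / 1560 = 5101 m³.
τ = V/Q = 5101/1950 = 2.616 d, or 62.78 h.

τ ≈ 62.8 h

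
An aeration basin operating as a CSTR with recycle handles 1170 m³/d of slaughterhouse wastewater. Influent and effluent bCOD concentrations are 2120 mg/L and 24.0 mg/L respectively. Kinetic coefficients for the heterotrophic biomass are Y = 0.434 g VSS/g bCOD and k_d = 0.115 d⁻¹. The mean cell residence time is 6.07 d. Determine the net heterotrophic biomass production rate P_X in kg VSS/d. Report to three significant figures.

P_X ≈ 627 kg VSS/d

The observed yield is Y_obs = Y/(1 + k_d·θ_c) = 0.434 / (1 + 0.115 × 6.07) = 0.434 / 1.698 = 0.2556 g VSS per g bCOD removed.
ΔS = 2120 − 24.0 = 2096 mg/L, so the substrate removal rate is 1170 × 2096/1000 = 2452 kg bCOD/d.
So the net sludge growth is P_X = 0.2556 × 2452 = 626.8 kg VSS/d.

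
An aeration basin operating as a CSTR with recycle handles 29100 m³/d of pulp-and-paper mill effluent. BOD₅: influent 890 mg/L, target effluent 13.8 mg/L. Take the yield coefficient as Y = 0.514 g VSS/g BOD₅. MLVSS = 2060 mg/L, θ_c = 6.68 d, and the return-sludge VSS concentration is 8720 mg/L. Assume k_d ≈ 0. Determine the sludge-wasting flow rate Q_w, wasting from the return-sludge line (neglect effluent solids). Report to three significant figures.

V·X = Y·Q·ΔS·θ_c gives V = 0.514 × 29100 × (890 − 13.8) × 6.68 / 2060 = 42498 m³.
θ_c = V·X/(Q_w·X_r) when wasting from the recycle, so Q_w = V·X/(θ_c·X_r) = 42498 × 2060 / (6.68 × 8720) = 1503 m³/d.

Q_w ≈ 1500 m³/d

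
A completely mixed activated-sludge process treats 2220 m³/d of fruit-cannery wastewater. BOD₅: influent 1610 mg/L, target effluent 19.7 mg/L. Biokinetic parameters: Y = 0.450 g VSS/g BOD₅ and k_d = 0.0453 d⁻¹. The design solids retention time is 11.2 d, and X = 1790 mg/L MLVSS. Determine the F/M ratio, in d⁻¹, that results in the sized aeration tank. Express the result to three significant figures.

Steady-state biomass mass balance: V·X·(1 + k_d·θ_c) = Y·Q·(S₀ − S)·θ_c, so V = 0.450 × 2220 × (1610 − 19.7) × 11.2 / [1790 × (1 + 0.0453 × 11.2)] = 1.78×10^7 / 2698 = 6595 m³.
Food-to-microorganism ratio F/M = Q S₀ / (V X) = 2220 × 1610 / (6595 × 1790) = 0.3028 d⁻¹.

F/M ≈ 0.303 d⁻¹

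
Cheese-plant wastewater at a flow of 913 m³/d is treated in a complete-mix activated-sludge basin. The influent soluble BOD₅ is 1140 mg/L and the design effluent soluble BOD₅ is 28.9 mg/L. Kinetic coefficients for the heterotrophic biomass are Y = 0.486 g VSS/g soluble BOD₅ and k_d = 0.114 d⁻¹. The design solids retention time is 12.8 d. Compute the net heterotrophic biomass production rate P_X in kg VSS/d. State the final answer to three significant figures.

Y_obs = Y / (1 + k_d θ_c) = 0.486 / (1 + 0.114 × 12.8) = 0.486 / 2.459 = 0.1976.
Substrate removed = Q·(S₀ − S) = 913 m³/d × (1140 − 28.9) g/m³ = 1.01×10^6 g/d = 1014 kg/d.
Net biomass production P_X = Y_obs × Q·(S₀ − S) = 0.1976 × 1014 = 200.5 kg VSS/d.

P_X ≈ 200 kg VSS/d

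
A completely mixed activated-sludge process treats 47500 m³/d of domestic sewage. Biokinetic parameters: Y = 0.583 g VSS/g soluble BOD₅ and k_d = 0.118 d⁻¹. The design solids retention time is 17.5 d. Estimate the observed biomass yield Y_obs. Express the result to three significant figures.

Y_obs ≈ 0.190 g VSS/g soluble BOD₅

The observed yield is Y_obs = Y/(1 + k_d·θ_c) = 0.583 / (1 + 0.118 × 17.5) = 0.583 / 3.065 = 0.1902 g VSS per g soluble BOD₅ removed.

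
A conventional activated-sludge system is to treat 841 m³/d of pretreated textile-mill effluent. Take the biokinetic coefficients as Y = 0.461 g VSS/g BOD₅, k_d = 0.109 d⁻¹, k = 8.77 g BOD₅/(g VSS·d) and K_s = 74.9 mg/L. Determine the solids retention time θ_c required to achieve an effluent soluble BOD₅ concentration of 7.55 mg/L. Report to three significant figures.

θ_c ≈ 3.83 d

Specific growth rate at S = 7.55 mg/L: μ = YkS/(K_s+S) = 0.461·8.77·7.55/(74.9+7.55) = 0.3702 d⁻¹.
1/θ_c = 0.3702 − 0.109 = 0.2612 d⁻¹, so θ_c = 3.828 d.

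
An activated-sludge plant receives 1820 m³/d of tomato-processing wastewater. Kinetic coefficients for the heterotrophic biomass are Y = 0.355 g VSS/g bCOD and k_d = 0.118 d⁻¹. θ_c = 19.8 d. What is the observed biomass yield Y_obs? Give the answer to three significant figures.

Y_obs = Y / (1 + k_d θ_c) = 0.355 / (1 + 0.118 × 19.8) = 0.355 / 3.336 = 0.1064.

Y_obs ≈ 0.106 g VSS/g bCOD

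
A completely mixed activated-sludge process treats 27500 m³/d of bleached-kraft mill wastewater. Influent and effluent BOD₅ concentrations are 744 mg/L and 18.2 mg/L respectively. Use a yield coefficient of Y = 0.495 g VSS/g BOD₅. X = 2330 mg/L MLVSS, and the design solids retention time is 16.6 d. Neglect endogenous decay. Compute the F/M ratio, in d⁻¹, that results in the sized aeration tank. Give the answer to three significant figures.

F/M ≈ 0.125 d⁻¹

With k_d = 0 the design equation reduces to V = Y Q (S₀−S) θ_c / X = 0.495 × 27500 × (744 − 18.2) × 16.6 / 2330 = 70389 m³.
F/M = applied load / biomass = Q·S₀/(V·X) = 27500 × 744 / (70389 × 2330) = 0.1248 d⁻¹.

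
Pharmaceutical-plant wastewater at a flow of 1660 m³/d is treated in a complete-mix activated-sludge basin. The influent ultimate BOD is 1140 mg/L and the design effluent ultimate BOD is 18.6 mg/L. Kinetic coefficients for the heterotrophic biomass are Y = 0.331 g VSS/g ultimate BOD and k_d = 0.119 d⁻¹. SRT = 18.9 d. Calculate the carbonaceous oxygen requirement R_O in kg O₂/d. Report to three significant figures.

R_O ≈ 1590 kg O₂/d

The observed yield is Y_obs = Y/(1 + k_d·θ_c) = 0.331 / (1 + 0.119 × 18.9) = 0.331 / 3.249 = 0.1019 g VSS per g ultimate BOD removed.
Q·(S₀ − S) = 1660 × (1140 − 18.6) × 10⁻³ = 1862 kg/d removed.
Net sludge production P_X = 0.1019 × 1862 = 189.6 kg VSS/d.
R_O = Q·ΔS − 1.42 P_X = 1862 − 269.3 = 1592 kg O₂/d.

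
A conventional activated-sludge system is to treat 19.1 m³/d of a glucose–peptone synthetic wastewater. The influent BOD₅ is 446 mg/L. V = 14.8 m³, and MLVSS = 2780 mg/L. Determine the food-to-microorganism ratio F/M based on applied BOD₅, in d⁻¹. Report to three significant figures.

F/M ≈ 0.207 d⁻¹

Food-to-microorganism ratio F/M = Q S₀ / (V X) = 19.1 × 446 / (14.80 × 2780) = 0.2070 d⁻¹.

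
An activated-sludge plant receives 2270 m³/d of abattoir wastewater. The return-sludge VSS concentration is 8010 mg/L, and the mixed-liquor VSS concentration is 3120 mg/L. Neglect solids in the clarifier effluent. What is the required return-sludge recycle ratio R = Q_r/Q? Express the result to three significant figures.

R = Q_r/Q = X/(X_r − X) = 3120 / (8010 − 3120) = 0.6380.

R ≈ 0.638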